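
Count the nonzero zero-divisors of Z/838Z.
In Z/838Z each nonzero element is either a unit (gcd with 838 is 1) or a zero-divisor (gcd > 1). The number of units is φ(838): factorise 838 = 2 · 419, so φ(838) = (2 − 1) · (419 − 1) = 1 · 418 = 418. The nonzero elements number 838 − 1 = 837. Hence the nonzero zero-divisors number 837 − 418 = 419.

Final answer: Z/838Z has 419 nonzero zero-divisors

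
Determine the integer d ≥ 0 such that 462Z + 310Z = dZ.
(462, 310) = (2); d = 2

In the PID Z, (a, b) is generated by gcd(a, b). Compute gcd(462, 310) with the extended Euclidean algorithm, tracking rows (r, s, t) with s·462 + t·310 = r:
  row A: (462, 1, 0)   [1·462 + 0·310 = 462]
  row B: (310, 0, 1)   [0·462 + 1·310 = 310]
  462 = 1·310 + 152   → row C = row A − 1·row B = (152, 1, −1)   [check: 1·462 − 1·310 = 152]
  310 = 2·152 + 6   → row D = row B − 2·row C = (6, −2, 3)   [check: −2·462 + 3·310 = 6]
  152 = 25·6 + 2   → row E = row C − 25·row D = (2, 51, −76)   [check: 51·462 − 76·310 = 2]
  6 = 3·2 + 0   → remainder 0, stop. gcd = 2 (last nonzero row E).
So gcd(462, 310) = 2, with Bézout identity 51·462 − 76·310 = 2. Containment (⊇): the Bézout identity exhibits 2 as an element of (462, 310), giving (2) ⊆ (462, 310). Containment (⊆): since 2 | 462 and 2 | 310 (462 = 2·231, 310 = 2·155), every Z-linear combination of 462 and 310 is divisible by 2, so (462, 310) ⊆ (2). Therefore (462, 310) = (2), d = 2.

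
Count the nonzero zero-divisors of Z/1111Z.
In Z/1111Z each nonzero element is either a unit (gcd with 1111 is 1) or a zero-divisor (gcd > 1). The number of units is φ(1111): factorise 1111 = 11 · 101, so φ(1111) = (11 − 1) · (101 − 1) = 10 · 100 = 1000. The nonzero elements number 1111 − 1 = 1110. Hence the nonzero zero-divisors number 1110 − 1000 = 110.

Final answer: Z/1111Z has 110 nonzero zero-divisors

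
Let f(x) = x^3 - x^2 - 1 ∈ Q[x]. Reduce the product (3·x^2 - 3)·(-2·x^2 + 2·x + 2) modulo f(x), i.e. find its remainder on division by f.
First multiply in Q[x] without reducing: a · b = -6·x^4 + 6·x^3 + 12·x^2 - 6·x - 6. Now divide by f(x) = x^3 - x^2 - 1, eliminating the leading term at each step:
  leading term -6·x^4: subtract (-6·x)·f(x) = -6·x^4 + 6·x^3 + 6·x, leaving 12·x^2 - 12·x - 6
The degree is now < 3, so this is the remainder. Hence a · b ≡ 12·x^2 - 12·x - 6 in Q[x]/(f).

Final answer: a · b ≡ 12·x^2 - 12·x - 6 (mod f(x))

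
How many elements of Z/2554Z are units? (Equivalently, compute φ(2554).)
An element a ∈ Z/2554Z is a unit iff gcd(a, 2554) = 1, so the number of units is φ(2554). φ is multiplicative, with φ(p^e) = p^e − p^(e−1). Factorise 2554 = 2 · 1277. Then
  φ(2554) = (2 − 1) · (1277 − 1) = 1 · 1276 = 1276.

Final answer: Z/2554Z has φ(2554) = 1276 units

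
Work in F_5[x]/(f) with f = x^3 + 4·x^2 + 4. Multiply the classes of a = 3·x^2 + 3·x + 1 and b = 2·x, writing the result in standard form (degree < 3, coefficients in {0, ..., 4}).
Multiply as integer polynomials: a · b = 6·x^3 + 6·x^2 + 2·x. Reducing coefficients mod 5: a · b ≡ x^3 + x^2 + 2·x. Now divide by f(x) = x^3 + 4·x^2 + 4 in F_5[x], eliminating the leading term at each step:
  leading term x^3: subtract (1)·f(x) = x^3 + 4·x^2 + 4, leaving 2·x^2 + 2·x + 1 (coefficients mod 5)
The degree is now < 3, so this is the remainder. Hence a · b ≡ 2·x^2 + 2·x + 1 in F_5[x]/(f).

Final answer: a · b ≡ 2·x^2 + 2·x + 1 (mod f(x))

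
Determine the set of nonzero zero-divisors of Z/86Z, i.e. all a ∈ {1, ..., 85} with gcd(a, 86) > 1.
An element a ∈ Z/86Z (with a ≠ 0) is a zero-divisor iff gcd(a, 86) > 1 (because a is a unit precisely when gcd(a, n) = 1, and in Z/nZ every nonzero, non-unit element is a zero-divisor). Scan a = 1, ..., 85 and keep those with gcd(a, 86) > 1:
  gcd(2, 86) = 2, gcd(4, 86) = 2, gcd(6, 86) = 2, gcd(8, 86) = 2, gcd(10, 86) = 2, gcd(12, 86) = 2, gcd(14, 86) = 2, gcd(16, 86) = 2, gcd(18, 86) = 2, gcd(20, 86) = 2, gcd(22, 86) = 2, gcd(24, 86) = 2, gcd(26, 86) = 2, gcd(28, 86) = 2, gcd(30, 86) = 2, gcd(32, 86) = 2, gcd(34, 86) = 2, gcd(36, 86) = 2, gcd(38, 86) = 2, gcd(40, 86) = 2, gcd(42, 86) = 2, gcd(43, 86) = 43, gcd(44, 86) = 2, gcd(46, 86) = 2, gcd(48, 86) = 2, gcd(50, 86) = 2, gcd(52, 86) = 2, gcd(54, 86) = 2, gcd(56, 86) = 2, gcd(58, 86) = 2, gcd(60, 86) = 2, gcd(62, 86) = 2, gcd(64, 86) = 2, gcd(66, 86) = 2, gcd(68, 86) = 2, gcd(70, 86) = 2, gcd(72, 86) = 2, gcd(74, 86) = 2, gcd(76, 86) = 2, gcd(78, 86) = 2, gcd(80, 86) = 2, gcd(82, 86) = 2, gcd(84, 86) = 2.
All other a ∈ {1, ..., 85} have gcd(a, 86) = 1 and are units. So the nonzero zero-divisors are exactly the 43 values of a appearing in this scan.

Final answer: nonzero zero-divisors of Z/86Z = {2, 4, 6, 8, 10, 12, 14, 16, 18, 20, 22, 24, 26, 28, 30, 32, 34, 36, 38, 40, 42, 43, 44, 46, 48, 50, 52, 54, 56, 58, 60, 62, 64, 66, 68, 70, 72, 74, 76, 78, 80, 82, 84}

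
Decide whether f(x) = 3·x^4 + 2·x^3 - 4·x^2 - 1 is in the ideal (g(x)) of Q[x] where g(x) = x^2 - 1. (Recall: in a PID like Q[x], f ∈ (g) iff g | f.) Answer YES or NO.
NO

In Q[x] the ideal (g) consists of all multiples of g, so f ∈ (g) iff g | f, i.e. iff the remainder of f on division by g is 0. Divide f by g (g is monic, so eliminate the leading term of the running remainder at each step):
  leading term 3·x^4: subtract (3·x^2)·g(x) = 3·x^4 - 3·x^2, leaving 2·x^3 - x^2 - 1
  leading term 2·x^3: subtract (2·x)·g(x) = 2·x^3 - 2·x, leaving -x^2 + 2·x - 1
  leading term -x^2: subtract (-1)·g(x) = 1 - x^2, leaving 2·x - 2
The remainder r(x) = 2·x - 2 ≠ 0 (and deg r < deg g), so g ∤ f, i.e. f ∉ (g).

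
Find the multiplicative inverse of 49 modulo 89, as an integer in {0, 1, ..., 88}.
49^(−1) ≡ 20 (mod 89)

Apply the extended Euclidean algorithm to (89, 49), tracking rows (r, s, t) with s·89 + t·49 = r. Each division r_prev = q·r_cur + r_new produces the new row as (previous row) − q·(current row):
  row A: (89, 1, 0)   [1·89 + 0·49 = 89]
  row B: (49, 0, 1)   [0·89 + 1·49 = 49]
  89 = 1·49 + 40   → row C = row A − 1·row B = (40, 1, −1)   [check: 1·89 − 1·49 = 40]
  49 = 1·40 + 9   → row D = row B − 1·row C = (9, −1, 2)   [check: −1·89 + 2·49 = 9]
  40 = 4·9 + 4   → row E = row C − 4·row D = (4, 5, −9)   [check: 5·89 − 9·49 = 4]
  9 = 2·4 + 1   → row F = row D − 2·row E = (1, −11, 20)   [check: −11·89 + 20·49 = 1]
  4 = 4·1 + 0   → remainder 0, stop. gcd = 1 (last nonzero row F).
The gcd is 1, so 49 is invertible mod 89. The last nonzero row gives −11·89 + 20·49 = 1, so t = 20. So 49^(−1) ≡ 20 (mod 89). Verify: 49 · 20 = 980 ≡ 1 (mod 89). ✓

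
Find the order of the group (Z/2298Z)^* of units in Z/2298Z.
(Z/2298Z)^* consists of the classes a with gcd(a, 2298) = 1, so its order is φ(2298). φ is multiplicative, with φ(p^e) = p^e − p^(e−1). Factorise 2298 = 2 · 3 · 383. Then
  φ(2298) = (2 − 1) · (3 − 1) · (383 − 1) = 1 · 2 · 382 = 764.
Thus |(Z/2298Z)^*| = 764.

Final answer: |(Z/2298Z)^*| = 764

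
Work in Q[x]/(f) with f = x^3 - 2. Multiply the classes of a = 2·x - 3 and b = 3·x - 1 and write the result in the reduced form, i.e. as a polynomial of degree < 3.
First multiply in Q[x] without reducing: a · b = 6·x^2 - 11·x + 3. This already has degree < 3, so no reduction is needed. Hence a · b ≡ 6·x^2 - 11·x + 3 in Q[x]/(f).

Final answer: a · b ≡ 6·x^2 - 11·x + 3 (mod f(x))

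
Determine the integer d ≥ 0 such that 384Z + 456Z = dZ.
In the PID Z, (a, b) is generated by gcd(a, b). Compute gcd(456, 384) with the extended Euclidean algorithm, tracking rows (r, s, t) with s·456 + t·384 = r:
  row A: (456, 1, 0)   [1·456 + 0·384 = 456]
  row B: (384, 0, 1)   [0·456 + 1·384 = 384]
  456 = 1·384 + 72   → row C = row A − 1·row B = (72, 1, −1)   [check: 1·456 − 1·384 = 72]
  384 = 5·72 + 24   → row D = row B − 5·row C = (24, −5, 6)   [check: −5·456 + 6·384 = 24]
  72 = 3·24 + 0   → remainder 0, stop. gcd = 24 (last nonzero row D).
So gcd(384, 456) = 24, with Bézout identity −5·456 + 6·384 = 24. Containment (⊇): the Bézout identity exhibits 24 as an element of (384, 456), giving (24) ⊆ (384, 456). Containment (⊆): since 24 | 384 and 24 | 456 (384 = 24·16, 456 = 24·19), every Z-linear combination of 384 and 456 is divisible by 24, so (384, 456) ⊆ (24). Therefore (384, 456) = (24), d = 24.

Final answer: (384, 456) = (24); d = 24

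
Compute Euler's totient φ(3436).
φ is multiplicative, with φ(p^e) = p^e − p^(e−1). Factorise 3436 = 2^2 · 859. Then
  φ(3436) = (2^2 − 2^1) · (859 − 1) = 2 · 858 = 1716.

Final answer: φ(3436) = 1716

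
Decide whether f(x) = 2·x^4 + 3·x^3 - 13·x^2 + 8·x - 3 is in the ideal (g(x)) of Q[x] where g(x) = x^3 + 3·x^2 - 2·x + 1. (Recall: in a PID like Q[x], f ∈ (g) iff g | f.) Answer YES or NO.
In Q[x] the ideal (g) consists of all multiples of g, so f ∈ (g) iff g | f, i.e. iff the remainder of f on division by g is 0. Divide f by g (g is monic, so eliminate the leading term of the running remainder at each step):
  leading term 2·x^4: subtract (2·x)·g(x) = 2·x^4 + 6·x^3 - 4·x^2 + 2·x, leaving -3·x^3 - 9·x^2 + 6·x - 3
  leading term -3·x^3: subtract (-3)·g(x) = -3·x^3 - 9·x^2 + 6·x - 3, leaving 0
The remainder is 0, so f(x) = g(x) · h(x) with h(x) = 2·x - 3. Hence g | f, i.e. f ∈ (g).

Final answer: YES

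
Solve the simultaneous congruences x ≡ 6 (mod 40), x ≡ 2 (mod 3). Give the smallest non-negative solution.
x ≡ 86 (mod 120); the representative in [0, 120) is 86

The moduli 40, 3 are pairwise coprime, so by the CRT there is a unique solution mod 40·3 = 120.
Solve by successive substitution. Start with x ≡ 6 (mod 40).
  Combine with x ≡ 2 (mod 3): write x = 6 + 40·t and require 6 + 40·t ≡ 2 (mod 3), i.e. 40·t ≡ 2 − 6 ≡ 2 (mod 3). Since 40^(−1) ≡ 1 (mod 3) (40 ≡ 1 (mod 3)), t ≡ 1·2 ≡ 2 (mod 3). So x ≡ 6 + 40·2 = 86 (mod 120).
Unique solution in [0, 120): x = 86.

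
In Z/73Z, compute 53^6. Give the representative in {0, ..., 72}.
Use repeated squaring. Binary(6) = 110. Walk through the bits of the exponent 6 left-to-right: at each bit after the leading one, square the running value, then multiply by 53 if the bit is 1 (always reducing mod 73):
  bit 1 = 1 (leading): start with 53.
  bit 2 = 1: square 53^2 = 2809 ≡ 35; bit is 1, so multiply 35·53 = 1855 ≡ 30 (mod 73).
  bit 3 = 0: square 30^2 = 900 ≡ 24 (mod 73).
Final value: 53^6 ≡ 24 (mod 73).

Final answer: 24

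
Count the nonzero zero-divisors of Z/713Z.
Z/713Z has 52 nonzero zero-divisors

In Z/713Z each nonzero element is either a unit (gcd with 713 is 1) or a zero-divisor (gcd > 1). The number of units is φ(713): factorise 713 = 23 · 31, so φ(713) = (23 − 1) · (31 − 1) = 22 · 30 = 660. The nonzero elements number 713 − 1 = 712. Hence the nonzero zero-divisors number 712 − 660 = 52.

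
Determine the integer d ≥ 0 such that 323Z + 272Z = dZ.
In the PID Z, (a, b) is generated by gcd(a, b). Compute gcd(323, 272) with the extended Euclidean algorithm, tracking rows (r, s, t) with s·323 + t·272 = r:
  row A: (323, 1, 0)   [1·323 + 0·272 = 323]
  row B: (272, 0, 1)   [0·323 + 1·272 = 272]
  323 = 1·272 + 51   → row C = row A − 1·row B = (51, 1, −1)   [check: 1·323 − 1·272 = 51]
  272 = 5·51 + 17   → row D = row B − 5·row C = (17, −5, 6)   [check: −5·323 + 6·272 = 17]
  51 = 3·17 + 0   → remainder 0, stop. gcd = 17 (last nonzero row D).
So gcd(323, 272) = 17, with Bézout identity −5·323 + 6·272 = 17. Containment (⊇): the Bézout identity exhibits 17 as an element of (323, 272), giving (17) ⊆ (323, 272). Containment (⊆): since 17 | 323 and 17 | 272 (323 = 17·19, 272 = 17·16), every Z-linear combination of 323 and 272 is divisible by 17, so (323, 272) ⊆ (17). Therefore (323, 272) = (17), d = 17.

Final answer: (323, 272) = (17); d = 17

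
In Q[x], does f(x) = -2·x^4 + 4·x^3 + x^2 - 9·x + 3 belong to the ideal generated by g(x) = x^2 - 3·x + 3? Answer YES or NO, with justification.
YES

In Q[x] the ideal (g) consists of all multiples of g, so f ∈ (g) iff g | f, i.e. iff the remainder of f on division by g is 0. Divide f by g (g is monic, so eliminate the leading term of the running remainder at each step):
  leading term -2·x^4: subtract (-2·x^2)·g(x) = -2·x^4 + 6·x^3 - 6·x^2, leaving -2·x^3 + 7·x^2 - 9·x + 3
  leading term -2·x^3: subtract (-2·x)·g(x) = -2·x^3 + 6·x^2 - 6·x, leaving x^2 - 3·x + 3
  leading term x^2: subtract (1)·g(x) = x^2 - 3·x + 3, leaving 0
The remainder is 0, so f(x) = g(x) · h(x) with h(x) = -2·x^2 - 2·x + 1. Hence g | f, i.e. f ∈ (g).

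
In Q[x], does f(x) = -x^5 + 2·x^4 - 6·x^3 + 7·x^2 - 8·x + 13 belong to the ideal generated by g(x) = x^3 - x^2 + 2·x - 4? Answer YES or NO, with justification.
In Q[x] the ideal (g) consists of all multiples of g, so f ∈ (g) iff g | f, i.e. iff the remainder of f on division by g is 0. Divide f by g (g is monic, so eliminate the leading term of the running remainder at each step):
  leading term -x^5: subtract (-x^2)·g(x) = -x^5 + x^4 - 2·x^3 + 4·x^2, leaving x^4 - 4·x^3 + 3·x^2 - 8·x + 13
  leading term x^4: subtract (x)·g(x) = x^4 - x^3 + 2·x^2 - 4·x, leaving -3·x^3 + x^2 - 4·x + 13
  leading term -3·x^3: subtract (-3)·g(x) = -3·x^3 + 3·x^2 - 6·x + 12, leaving -2·x^2 + 2·x + 1
The remainder r(x) = -2·x^2 + 2·x + 1 ≠ 0 (and deg r < deg g), so g ∤ f, i.e. f ∉ (g).

Final answer: NO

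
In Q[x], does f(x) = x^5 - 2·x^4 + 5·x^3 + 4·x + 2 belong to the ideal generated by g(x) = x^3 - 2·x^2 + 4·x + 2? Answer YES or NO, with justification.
YES

In Q[x] the ideal (g) consists of all multiples of g, so f ∈ (g) iff g | f, i.e. iff the remainder of f on division by g is 0. Divide f by g (g is monic, so eliminate the leading term of the running remainder at each step):
  leading term x^5: subtract (x^2)·g(x) = x^5 - 2·x^4 + 4·x^3 + 2·x^2, leaving x^3 - 2·x^2 + 4·x + 2
  leading term x^3: subtract (1)·g(x) = x^3 - 2·x^2 + 4·x + 2, leaving 0
The remainder is 0, so f(x) = g(x) · h(x) with h(x) = x^2 + 1. Hence g | f, i.e. f ∈ (g).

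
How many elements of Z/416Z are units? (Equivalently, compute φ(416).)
An element a ∈ Z/416Z is a unit iff gcd(a, 416) = 1, so the number of units is φ(416). φ is multiplicative, with φ(p^e) = p^e − p^(e−1). Factorise 416 = 2^5 · 13. Then
  φ(416) = (2^5 − 2^4) · (13 − 1) = 16 · 12 = 192.

Final answer: Z/416Z has φ(416) = 192 units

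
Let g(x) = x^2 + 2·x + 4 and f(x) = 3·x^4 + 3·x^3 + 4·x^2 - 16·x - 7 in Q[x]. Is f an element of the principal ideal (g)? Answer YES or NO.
NO

In Q[x] the ideal (g) consists of all multiples of g, so f ∈ (g) iff g | f, i.e. iff the remainder of f on division by g is 0. Divide f by g (g is monic, so eliminate the leading term of the running remainder at each step):
  leading term 3·x^4: subtract (3·x^2)·g(x) = 3·x^4 + 6·x^3 + 12·x^2, leaving -3·x^3 - 8·x^2 - 16·x - 7
  leading term -3·x^3: subtract (-3·x)·g(x) = -3·x^3 - 6·x^2 - 12·x, leaving -2·x^2 - 4·x - 7
  leading term -2·x^2: subtract (-2)·g(x) = -2·x^2 - 4·x - 8, leaving 1
The remainder r(x) = 1 ≠ 0 (and deg r < deg g), so g ∤ f, i.e. f ∉ (g).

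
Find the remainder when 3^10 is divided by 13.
Use repeated squaring. Binary(10) = 1010. Walk through the bits of the exponent 10 left-to-right: at each bit after the leading one, square the running value, then multiply by 3 if the bit is 1 (always reducing mod 13):
  bit 1 = 1 (leading): start with 3.
  bit 2 = 0: square 3^2 = 9 (mod 13).
  bit 3 = 1: square 9^2 = 81 ≡ 3; bit is 1, so multiply 3·3 = 9 (mod 13).
  bit 4 = 0: square 9^2 = 81 ≡ 3 (mod 13).
Final value: 3^10 ≡ 3 (mod 13).

Final answer: 3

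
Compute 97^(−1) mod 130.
97^(−1) ≡ 63 (mod 130)

Apply the extended Euclidean algorithm to (130, 97), tracking rows (r, s, t) with s·130 + t·97 = r. Each division r_prev = q·r_cur + r_new produces the new row as (previous row) − q·(current row):
  row A: (130, 1, 0)   [1·130 + 0·97 = 130]
  row B: (97, 0, 1)   [0·130 + 1·97 = 97]
  130 = 1·97 + 33   → row C = row A − 1·row B = (33, 1, −1)   [check: 1·130 − 1·97 = 33]
  97 = 2·33 + 31   → row D = row B − 2·row C = (31, −2, 3)   [check: −2·130 + 3·97 = 31]
  33 = 1·31 + 2   → row E = row C − 1·row D = (2, 3, −4)   [check: 3·130 − 4·97 = 2]
  31 = 15·2 + 1   → row F = row D − 15·row E = (1, −47, 63)   [check: −47·130 + 63·97 = 1]
  2 = 2·1 + 0   → remainder 0, stop. gcd = 1 (last nonzero row F).
The gcd is 1, so 97 is invertible mod 130. The last nonzero row gives −47·130 + 63·97 = 1, so t = 63. So 97^(−1) ≡ 63 (mod 130). Verify: 97 · 63 = 6111 ≡ 1 (mod 130). ✓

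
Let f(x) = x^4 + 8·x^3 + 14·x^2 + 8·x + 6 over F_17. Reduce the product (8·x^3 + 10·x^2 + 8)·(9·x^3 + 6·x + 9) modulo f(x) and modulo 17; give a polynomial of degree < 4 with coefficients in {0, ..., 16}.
Multiply as integer polynomials: a · b = 72·x^6 + 90·x^5 + 48·x^4 + 204·x^3 + 90·x^2 + 48·x + 72. Reducing coefficients mod 17: a · b ≡ 4·x^6 + 5·x^5 + 14·x^4 + 5·x^2 + 14·x + 4. Now divide by f(x) = x^4 + 8·x^3 + 14·x^2 + 8·x + 6 in F_17[x], eliminating the leading term at each step:
  leading term 4·x^6: subtract (4·x^2)·f(x) = 4·x^6 + 15·x^5 + 5·x^4 + 15·x^3 + 7·x^2, leaving 7·x^5 + 9·x^4 + 2·x^3 + 15·x^2 + 14·x + 4 (coefficients mod 17)
  leading term 7·x^5: subtract (7·x)·f(x) = 7·x^5 + 5·x^4 + 13·x^3 + 5·x^2 + 8·x, leaving 4·x^4 + 6·x^3 + 10·x^2 + 6·x + 4 (coefficients mod 17)
  leading term 4·x^4: subtract (4)·f(x) = 4·x^4 + 15·x^3 + 5·x^2 + 15·x + 7, leaving 8·x^3 + 5·x^2 + 8·x + 14 (coefficients mod 17)
The degree is now < 4, so this is the remainder. Hence a · b ≡ 8·x^3 + 5·x^2 + 8·x + 14 in F_17[x]/(f).

Final answer: a · b ≡ 8·x^3 + 5·x^2 + 8·x + 14 (mod f(x))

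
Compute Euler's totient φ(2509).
φ(2509) = 2304

φ is multiplicative, with φ(p^e) = p^e − p^(e−1). Factorise 2509 = 13 · 193. Then
  φ(2509) = (13 − 1) · (193 − 1) = 12 · 192 = 2304.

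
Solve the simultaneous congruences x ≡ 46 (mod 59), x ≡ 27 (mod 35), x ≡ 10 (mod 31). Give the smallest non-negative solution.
x ≡ 59282 (mod 64015); the representative in [0, 64015) is 59282

The moduli 59, 35, 31 are pairwise coprime, so by the CRT there is a unique solution mod 59·35·31 = 64015.
Solve by successive substitution. Start with x ≡ 46 (mod 59).
  Combine with x ≡ 27 (mod 35): write x = 46 + 59·t and require 46 + 59·t ≡ 27 (mod 35), i.e. 59·t ≡ 27 − 46 ≡ 16 (mod 35). Since 59^(−1) ≡ 19 (mod 35) (59 ≡ 24 (mod 35)), t ≡ 19·16 ≡ 24 (mod 35). So x ≡ 46 + 59·24 = 1462 (mod 2065).
  Combine with x ≡ 10 (mod 31): write x = 1462 + 2065·t and require 1462 + 2065·t ≡ 10 (mod 31), i.e. 2065·t ≡ 10 − 1462 ≡ 5 (mod 31). Since 2065^(−1) ≡ 18 (mod 31) (2065 ≡ 19 (mod 31)), t ≡ 18·5 ≡ 28 (mod 31). So x ≡ 1462 + 2065·28 = 59282 (mod 64015).
Unique solution in [0, 64015): x = 59282.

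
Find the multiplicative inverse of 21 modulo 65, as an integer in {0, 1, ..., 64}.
21^(−1) ≡ 31 (mod 65)

Apply the extended Euclidean algorithm to (65, 21), tracking rows (r, s, t) with s·65 + t·21 = r. Each division r_prev = q·r_cur + r_new produces the new row as (previous row) − q·(current row):
  row A: (65, 1, 0)   [1·65 + 0·21 = 65]
  row B: (21, 0, 1)   [0·65 + 1·21 = 21]
  65 = 3·21 + 2   → row C = row A − 3·row B = (2, 1, −3)   [check: 1·65 − 3·21 = 2]
  21 = 10·2 + 1   → row D = row B − 10·row C = (1, −10, 31)   [check: −10·65 + 31·21 = 1]
  2 = 2·1 + 0   → remainder 0, stop. gcd = 1 (last nonzero row D).
The gcd is 1, so 21 is invertible mod 65. The last nonzero row gives −10·65 + 31·21 = 1, so t = 31. So 21^(−1) ≡ 31 (mod 65). Verify: 21 · 31 = 651 ≡ 1 (mod 65). ✓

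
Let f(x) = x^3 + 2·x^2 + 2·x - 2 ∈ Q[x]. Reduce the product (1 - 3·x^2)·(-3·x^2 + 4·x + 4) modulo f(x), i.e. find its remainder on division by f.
a · b ≡ 27·x^2 + 82·x - 56 (mod f(x))

First multiply in Q[x] without reducing: a · b = 9·x^4 - 12·x^3 - 15·x^2 + 4·x + 4. Now divide by f(x) = x^3 + 2·x^2 + 2·x - 2, eliminating the leading term at each step:
  leading term 9·x^4: subtract (9·x)·f(x) = 9·x^4 + 18·x^3 + 18·x^2 - 18·x, leaving -30·x^3 - 33·x^2 + 22·x + 4
  leading term -30·x^3: subtract (-30)·f(x) = -30·x^3 - 60·x^2 - 60·x + 60, leaving 27·x^2 + 82·x - 56
The degree is now < 3, so this is the remainder. Hence a · b ≡ 27·x^2 + 82·x - 56 in Q[x]/(f).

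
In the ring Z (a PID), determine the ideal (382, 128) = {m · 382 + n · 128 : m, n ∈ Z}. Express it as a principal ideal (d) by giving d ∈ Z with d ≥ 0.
In the PID Z, (a, b) is generated by gcd(a, b). Compute gcd(382, 128) with the extended Euclidean algorithm, tracking rows (r, s, t) with s·382 + t·128 = r:
  row A: (382, 1, 0)   [1·382 + 0·128 = 382]
  row B: (128, 0, 1)   [0·382 + 1·128 = 128]
  382 = 2·128 + 126   → row C = row A − 2·row B = (126, 1, −2)   [check: 1·382 − 2·128 = 126]
  128 = 1·126 + 2   → row D = row B − 1·row C = (2, −1, 3)   [check: −1·382 + 3·128 = 2]
  126 = 63·2 + 0   → remainder 0, stop. gcd = 2 (last nonzero row D).
So gcd(382, 128) = 2, with Bézout identity −1·382 + 3·128 = 2. Containment (⊇): the Bézout identity exhibits 2 as an element of (382, 128), giving (2) ⊆ (382, 128). Containment (⊆): since 2 | 382 and 2 | 128 (382 = 2·191, 128 = 2·64), every Z-linear combination of 382 and 128 is divisible by 2, so (382, 128) ⊆ (2). Therefore (382, 128) = (2), d = 2.

Final answer: (382, 128) = (2); d = 2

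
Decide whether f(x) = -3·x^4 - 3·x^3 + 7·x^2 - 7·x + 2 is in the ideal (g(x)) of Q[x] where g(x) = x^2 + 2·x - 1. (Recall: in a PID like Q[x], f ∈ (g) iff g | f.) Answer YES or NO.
In Q[x] the ideal (g) consists of all multiples of g, so f ∈ (g) iff g | f, i.e. iff the remainder of f on division by g is 0. Divide f by g (g is monic, so eliminate the leading term of the running remainder at each step):
  leading term -3·x^4: subtract (-3·x^2)·g(x) = -3·x^4 - 6·x^3 + 3·x^2, leaving 3·x^3 + 4·x^2 - 7·x + 2
  leading term 3·x^3: subtract (3·x)·g(x) = 3·x^3 + 6·x^2 - 3·x, leaving -2·x^2 - 4·x + 2
  leading term -2·x^2: subtract (-2)·g(x) = -2·x^2 - 4·x + 2, leaving 0
The remainder is 0, so f(x) = g(x) · h(x) with h(x) = -3·x^2 + 3·x - 2. Hence g | f, i.e. f ∈ (g).

Final answer: YES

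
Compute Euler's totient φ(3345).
φ is multiplicative, with φ(p^e) = p^e − p^(e−1). Factorise 3345 = 3 · 5 · 223. Then
  φ(3345) = (3 − 1) · (5 − 1) · (223 − 1) = 2 · 4 · 222 = 1776.

Final answer: φ(3345) = 1776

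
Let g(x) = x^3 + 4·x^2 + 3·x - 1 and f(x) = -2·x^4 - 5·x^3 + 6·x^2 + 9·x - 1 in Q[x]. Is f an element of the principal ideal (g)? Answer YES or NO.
In Q[x] the ideal (g) consists of all multiples of g, so f ∈ (g) iff g | f, i.e. iff the remainder of f on division by g is 0. Divide f by g (g is monic, so eliminate the leading term of the running remainder at each step):
  leading term -2·x^4: subtract (-2·x)·g(x) = -2·x^4 - 8·x^3 - 6·x^2 + 2·x, leaving 3·x^3 + 12·x^2 + 7·x - 1
  leading term 3·x^3: subtract (3)·g(x) = 3·x^3 + 12·x^2 + 9·x - 3, leaving 2 - 2·x
The remainder r(x) = 2 - 2·x ≠ 0 (and deg r < deg g), so g ∤ f, i.e. f ∉ (g).

Final answer: NO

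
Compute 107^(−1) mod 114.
Apply the extended Euclidean algorithm to (114, 107), tracking rows (r, s, t) with s·114 + t·107 = r. Each division r_prev = q·r_cur + r_new produces the new row as (previous row) − q·(current row):
  row A: (114, 1, 0)   [1·114 + 0·107 = 114]
  row B: (107, 0, 1)   [0·114 + 1·107 = 107]
  114 = 1·107 + 7   → row C = row A − 1·row B = (7, 1, −1)   [check: 1·114 − 1·107 = 7]
  107 = 15·7 + 2   → row D = row B − 15·row C = (2, −15, 16)   [check: −15·114 + 16·107 = 2]
  7 = 3·2 + 1   → row E = row C − 3·row D = (1, 46, −49)   [check: 46·114 − 49·107 = 1]
  2 = 2·1 + 0   → remainder 0, stop. gcd = 1 (last nonzero row E).
The gcd is 1, so 107 is invertible mod 114. The last nonzero row gives 46·114 − 49·107 = 1, so t = −49. So 107^(−1) ≡ −49 ≡ 65 (mod 114). Verify: 107 · 65 = 6955 ≡ 1 (mod 114). ✓

Final answer: 107^(−1) ≡ 65 (mod 114)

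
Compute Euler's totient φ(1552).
φ is multiplicative, with φ(p^e) = p^e − p^(e−1). Factorise 1552 = 2^4 · 97. Then
  φ(1552) = (2^4 − 2^3) · (97 − 1) = 8 · 96 = 768.

Final answer: φ(1552) = 768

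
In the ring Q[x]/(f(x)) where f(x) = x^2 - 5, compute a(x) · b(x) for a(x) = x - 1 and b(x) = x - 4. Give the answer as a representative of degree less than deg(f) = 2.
a · b ≡ 9 - 5·x (mod f(x))

First multiply in Q[x] without reducing: a · b = x^2 - 5·x + 4. Now divide by f(x) = x^2 - 5, eliminating the leading term at each step:
  leading term x^2: subtract (1)·f(x) = x^2 - 5, leaving 9 - 5·x
The degree is now < 2, so this is the remainder. Hence a · b ≡ 9 - 5·x in Q[x]/(f).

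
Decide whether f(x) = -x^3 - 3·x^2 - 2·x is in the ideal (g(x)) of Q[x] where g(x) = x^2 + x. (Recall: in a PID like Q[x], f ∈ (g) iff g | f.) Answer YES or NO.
In Q[x] the ideal (g) consists of all multiples of g, so f ∈ (g) iff g | f, i.e. iff the remainder of f on division by g is 0. Divide f by g (g is monic, so eliminate the leading term of the running remainder at each step):
  leading term -x^3: subtract (-x)·g(x) = -x^3 - x^2, leaving -2·x^2 - 2·x
  leading term -2·x^2: subtract (-2)·g(x) = -2·x^2 - 2·x, leaving 0
The remainder is 0, so f(x) = g(x) · h(x) with h(x) = -x - 2. Hence g | f, i.e. f ∈ (g).

Final answer: YES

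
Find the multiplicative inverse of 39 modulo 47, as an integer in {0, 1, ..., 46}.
Apply the extended Euclidean algorithm to (47, 39), tracking rows (r, s, t) with s·47 + t·39 = r. Each division r_prev = q·r_cur + r_new produces the new row as (previous row) − q·(current row):
  row A: (47, 1, 0)   [1·47 + 0·39 = 47]
  row B: (39, 0, 1)   [0·47 + 1·39 = 39]
  47 = 1·39 + 8   → row C = row A − 1·row B = (8, 1, −1)   [check: 1·47 − 1·39 = 8]
  39 = 4·8 + 7   → row D = row B − 4·row C = (7, −4, 5)   [check: −4·47 + 5·39 = 7]
  8 = 1·7 + 1   → row E = row C − 1·row D = (1, 5, −6)   [check: 5·47 − 6·39 = 1]
  7 = 7·1 + 0   → remainder 0, stop. gcd = 1 (last nonzero row E).
The gcd is 1, so 39 is invertible mod 47. The last nonzero row gives 5·47 − 6·39 = 1, so t = −6. So 39^(−1) ≡ −6 ≡ 41 (mod 47). Verify: 39 · 41 = 1599 ≡ 1 (mod 47). ✓

Final answer: 39^(−1) ≡ 41 (mod 47)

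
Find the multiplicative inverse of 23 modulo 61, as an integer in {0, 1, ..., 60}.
Apply the extended Euclidean algorithm to (61, 23), tracking rows (r, s, t) with s·61 + t·23 = r. Each division r_prev = q·r_cur + r_new produces the new row as (previous row) − q·(current row):
  row A: (61, 1, 0)   [1·61 + 0·23 = 61]
  row B: (23, 0, 1)   [0·61 + 1·23 = 23]
  61 = 2·23 + 15   → row C = row A − 2·row B = (15, 1, −2)   [check: 1·61 − 2·23 = 15]
  23 = 1·15 + 8   → row D = row B − 1·row C = (8, −1, 3)   [check: −1·61 + 3·23 = 8]
  15 = 1·8 + 7   → row E = row C − 1·row D = (7, 2, −5)   [check: 2·61 − 5·23 = 7]
  8 = 1·7 + 1   → row F = row D − 1·row E = (1, −3, 8)   [check: −3·61 + 8·23 = 1]
  7 = 7·1 + 0   → remainder 0, stop. gcd = 1 (last nonzero row F).
The gcd is 1, so 23 is invertible mod 61. The last nonzero row gives −3·61 + 8·23 = 1, so t = 8. So 23^(−1) ≡ 8 (mod 61). Verify: 23 · 8 = 184 ≡ 1 (mod 61). ✓

Final answer: 23^(−1) ≡ 8 (mod 61)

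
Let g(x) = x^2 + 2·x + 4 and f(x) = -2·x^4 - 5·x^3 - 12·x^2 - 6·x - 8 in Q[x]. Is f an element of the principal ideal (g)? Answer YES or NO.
NO

In Q[x] the ideal (g) consists of all multiples of g, so f ∈ (g) iff g | f, i.e. iff the remainder of f on division by g is 0. Divide f by g (g is monic, so eliminate the leading term of the running remainder at each step):
  leading term -2·x^4: subtract (-2·x^2)·g(x) = -2·x^4 - 4·x^3 - 8·x^2, leaving -x^3 - 4·x^2 - 6·x - 8
  leading term -x^3: subtract (-x)·g(x) = -x^3 - 2·x^2 - 4·x, leaving -2·x^2 - 2·x - 8
  leading term -2·x^2: subtract (-2)·g(x) = -2·x^2 - 4·x - 8, leaving 2·x
The remainder r(x) = 2·x ≠ 0 (and deg r < deg g), so g ∤ f, i.e. f ∉ (g).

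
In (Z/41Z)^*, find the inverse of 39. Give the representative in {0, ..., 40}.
39^(−1) ≡ 20 (mod 41)

Apply the extended Euclidean algorithm to (41, 39), tracking rows (r, s, t) with s·41 + t·39 = r. Each division r_prev = q·r_cur + r_new produces the new row as (previous row) − q·(current row):
  row A: (41, 1, 0)   [1·41 + 0·39 = 41]
  row B: (39, 0, 1)   [0·41 + 1·39 = 39]
  41 = 1·39 + 2   → row C = row A − 1·row B = (2, 1, −1)   [check: 1·41 − 1·39 = 2]
  39 = 19·2 + 1   → row D = row B − 19·row C = (1, −19, 20)   [check: −19·41 + 20·39 = 1]
  2 = 2·1 + 0   → remainder 0, stop. gcd = 1 (last nonzero row D).
The gcd is 1, so 39 is invertible mod 41. The last nonzero row gives −19·41 + 20·39 = 1, so t = 20. So 39^(−1) ≡ 20 (mod 41). Verify: 39 · 20 = 780 ≡ 1 (mod 41). ✓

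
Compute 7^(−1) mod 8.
7^(−1) ≡ 7 (mod 8)

Apply the extended Euclidean algorithm to (8, 7), tracking rows (r, s, t) with s·8 + t·7 = r. Each division r_prev = q·r_cur + r_new produces the new row as (previous row) − q·(current row):
  row A: (8, 1, 0)   [1·8 + 0·7 = 8]
  row B: (7, 0, 1)   [0·8 + 1·7 = 7]
  8 = 1·7 + 1   → row C = row A − 1·row B = (1, 1, −1)   [check: 1·8 − 1·7 = 1]
  7 = 7·1 + 0   → remainder 0, stop. gcd = 1 (last nonzero row C).
The gcd is 1, so 7 is invertible mod 8. The last nonzero row gives 1·8 − 1·7 = 1, so t = −1. So 7^(−1) ≡ −1 ≡ 7 (mod 8). Verify: 7 · 7 = 49 ≡ 1 (mod 8). ✓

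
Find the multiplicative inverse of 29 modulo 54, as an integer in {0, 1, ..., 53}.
Apply the extended Euclidean algorithm to (54, 29), tracking rows (r, s, t) with s·54 + t·29 = r. Each division r_prev = q·r_cur + r_new produces the new row as (previous row) − q·(current row):
  row A: (54, 1, 0)   [1·54 + 0·29 = 54]
  row B: (29, 0, 1)   [0·54 + 1·29 = 29]
  54 = 1·29 + 25   → row C = row A − 1·row B = (25, 1, −1)   [check: 1·54 − 1·29 = 25]
  29 = 1·25 + 4   → row D = row B − 1·row C = (4, −1, 2)   [check: −1·54 + 2·29 = 4]
  25 = 6·4 + 1   → row E = row C − 6·row D = (1, 7, −13)   [check: 7·54 − 13·29 = 1]
  4 = 4·1 + 0   → remainder 0, stop. gcd = 1 (last nonzero row E).
The gcd is 1, so 29 is invertible mod 54. The last nonzero row gives 7·54 − 13·29 = 1, so t = −13. So 29^(−1) ≡ −13 ≡ 41 (mod 54). Verify: 29 · 41 = 1189 ≡ 1 (mod 54). ✓

Final answer: 29^(−1) ≡ 41 (mod 54)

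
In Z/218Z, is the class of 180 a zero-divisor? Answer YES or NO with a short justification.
gcd(180, 218) = 2 > 1, so 180 is not a unit in Z/218Z. In Z/nZ every nonzero non-unit is a zero-divisor: explicitly, take b = 218/gcd = 109 ≠ 0 (mod 218); then 180·109 = 19620 = 90·218, i.e. 180·109 ≡ 0 (mod 218). So 180 is a zero-divisor.

Final answer: YES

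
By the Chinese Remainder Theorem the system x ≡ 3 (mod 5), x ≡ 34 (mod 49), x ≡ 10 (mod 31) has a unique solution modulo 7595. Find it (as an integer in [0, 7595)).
x ≡ 3513 (mod 7595); the representative in [0, 7595) is 3513

The moduli 5, 49, 31 are pairwise coprime, so by the CRT there is a unique solution mod 5·49·31 = 7595.
Solve by successive substitution. Start with x ≡ 3 (mod 5).
  Combine with x ≡ 34 (mod 49): write x = 3 + 5·t and require 3 + 5·t ≡ 34 (mod 49), i.e. 5·t ≡ 34 − 3 ≡ 31 (mod 49). Since 5^(−1) ≡ 10 (mod 49), t ≡ 10·31 ≡ 16 (mod 49). So x ≡ 3 + 5·16 = 83 (mod 245).
  Combine with x ≡ 10 (mod 31): write x = 83 + 245·t and require 83 + 245·t ≡ 10 (mod 31), i.e. 245·t ≡ 10 − 83 ≡ 20 (mod 31). Since 245^(−1) ≡ 10 (mod 31) (245 ≡ 28 (mod 31)), t ≡ 10·20 ≡ 14 (mod 31). So x ≡ 83 + 245·14 = 3513 (mod 7595).
Unique solution in [0, 7595): x = 3513.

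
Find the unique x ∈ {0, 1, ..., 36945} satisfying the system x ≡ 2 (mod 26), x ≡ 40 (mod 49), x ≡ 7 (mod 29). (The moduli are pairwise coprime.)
x ≡ 16798 (mod 36946); the representative in [0, 36946) is 16798

The moduli 26, 49, 29 are pairwise coprime, so by the CRT there is a unique solution mod 26·49·29 = 36946.
Solve by successive substitution. Start with x ≡ 2 (mod 26).
  Combine with x ≡ 40 (mod 49): write x = 2 + 26·t and require 2 + 26·t ≡ 40 (mod 49), i.e. 26·t ≡ 40 − 2 ≡ 38 (mod 49). Since 26^(−1) ≡ 17 (mod 49), t ≡ 17·38 ≡ 9 (mod 49). So x ≡ 2 + 26·9 = 236 (mod 1274).
  Combine with x ≡ 7 (mod 29): write x = 236 + 1274·t and require 236 + 1274·t ≡ 7 (mod 29), i.e. 1274·t ≡ 7 − 236 ≡ 3 (mod 29). Since 1274^(−1) ≡ 14 (mod 29) (1274 ≡ 27 (mod 29)), t ≡ 14·3 ≡ 13 (mod 29). So x ≡ 236 + 1274·13 = 16798 (mod 36946).
Unique solution in [0, 36946): x = 16798.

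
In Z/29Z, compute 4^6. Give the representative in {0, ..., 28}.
7

Use repeated squaring. Binary(6) = 110. Walk through the bits of the exponent 6 left-to-right: at each bit after the leading one, square the running value, then multiply by 4 if the bit is 1 (always reducing mod 29):
  bit 1 = 1 (leading): start with 4.
  bit 2 = 1: square 4^2 = 16; bit is 1, so multiply 16·4 = 64 ≡ 6 (mod 29).
  bit 3 = 0: square 6^2 = 36 ≡ 7 (mod 29).
Final value: 4^6 ≡ 7 (mod 29).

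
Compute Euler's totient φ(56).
φ is multiplicative, with φ(p^e) = p^e − p^(e−1). Factorise 56 = 2^3 · 7. Then
  φ(56) = (2^3 − 2^2) · (7 − 1) = 4 · 6 = 24.

Final answer: φ(56) = 24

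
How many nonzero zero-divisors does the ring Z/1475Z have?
In Z/1475Z each nonzero element is either a unit (gcd with 1475 is 1) or a zero-divisor (gcd > 1). The number of units is φ(1475): factorise 1475 = 5^2 · 59, so φ(1475) = (5^2 − 5^1) · (59 − 1) = 20 · 58 = 1160. The nonzero elements number 1475 − 1 = 1474. Hence the nonzero zero-divisors number 1474 − 1160 = 314.

Final answer: Z/1475Z has 314 nonzero zero-divisors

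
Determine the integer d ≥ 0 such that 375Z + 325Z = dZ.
(375, 325) = (25); d = 25

In the PID Z, (a, b) is generated by gcd(a, b). Compute gcd(375, 325) with the extended Euclidean algorithm, tracking rows (r, s, t) with s·375 + t·325 = r:
  row A: (375, 1, 0)   [1·375 + 0·325 = 375]
  row B: (325, 0, 1)   [0·375 + 1·325 = 325]
  375 = 1·325 + 50   → row C = row A − 1·row B = (50, 1, −1)   [check: 1·375 − 1·325 = 50]
  325 = 6·50 + 25   → row D = row B − 6·row C = (25, −6, 7)   [check: −6·375 + 7·325 = 25]
  50 = 2·25 + 0   → remainder 0, stop. gcd = 25 (last nonzero row D).
So gcd(375, 325) = 25, with Bézout identity −6·375 + 7·325 = 25. Containment (⊇): the Bézout identity exhibits 25 as an element of (375, 325), giving (25) ⊆ (375, 325). Containment (⊆): since 25 | 375 and 25 | 325 (375 = 25·15, 325 = 25·13), every Z-linear combination of 375 and 325 is divisible by 25, so (375, 325) ⊆ (25). Therefore (375, 325) = (25), d = 25.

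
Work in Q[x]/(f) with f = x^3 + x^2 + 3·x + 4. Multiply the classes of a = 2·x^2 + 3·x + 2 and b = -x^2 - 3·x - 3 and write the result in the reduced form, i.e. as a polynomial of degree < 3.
a · b ≡ -4·x^2 + 14·x + 22 (mod f(x))

First multiply in Q[x] without reducing: a · b = -2·x^4 - 9·x^3 - 17·x^2 - 15·x - 6. Now divide by f(x) = x^3 + x^2 + 3·x + 4, eliminating the leading term at each step:
  leading term -2·x^4: subtract (-2·x)·f(x) = -2·x^4 - 2·x^3 - 6·x^2 - 8·x, leaving -7·x^3 - 11·x^2 - 7·x - 6
  leading term -7·x^3: subtract (-7)·f(x) = -7·x^3 - 7·x^2 - 21·x - 28, leaving -4·x^2 + 14·x + 22
The degree is now < 3, so this is the remainder. Hence a · b ≡ -4·x^2 + 14·x + 22 in Q[x]/(f).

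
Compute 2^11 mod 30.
Use repeated squaring. Binary(11) = 1011. Walk through the bits of the exponent 11 left-to-right: at each bit after the leading one, square the running value, then multiply by 2 if the bit is 1 (always reducing mod 30):
  bit 1 = 1 (leading): start with 2.
  bit 2 = 0: square 2^2 = 4 (mod 30).
  bit 3 = 1: square 4^2 = 16; bit is 1, so multiply 16·2 = 32 ≡ 2 (mod 30).
  bit 4 = 1: square 2^2 = 4; bit is 1, so multiply 4·2 = 8 (mod 30).
Final value: 2^11 ≡ 8 (mod 30).

Final answer: 8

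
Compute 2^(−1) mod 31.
2^(−1) ≡ 16 (mod 31)

Apply the extended Euclidean algorithm to (31, 2), tracking rows (r, s, t) with s·31 + t·2 = r. Each division r_prev = q·r_cur + r_new produces the new row as (previous row) − q·(current row):
  row A: (31, 1, 0)   [1·31 + 0·2 = 31]
  row B: (2, 0, 1)   [0·31 + 1·2 = 2]
  31 = 15·2 + 1   → row C = row A − 15·row B = (1, 1, −15)   [check: 1·31 − 15·2 = 1]
  2 = 2·1 + 0   → remainder 0, stop. gcd = 1 (last nonzero row C).
The gcd is 1, so 2 is invertible mod 31. The last nonzero row gives 1·31 − 15·2 = 1, so t = −15. So 2^(−1) ≡ −15 ≡ 16 (mod 31). Verify: 2 · 16 = 32 ≡ 1 (mod 31). ✓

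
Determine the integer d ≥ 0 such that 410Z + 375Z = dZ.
(410, 375) = (5); d = 5

In the PID Z, (a, b) is generated by gcd(a, b). Compute gcd(410, 375) with the extended Euclidean algorithm, tracking rows (r, s, t) with s·410 + t·375 = r:
  row A: (410, 1, 0)   [1·410 + 0·375 = 410]
  row B: (375, 0, 1)   [0·410 + 1·375 = 375]
  410 = 1·375 + 35   → row C = row A − 1·row B = (35, 1, −1)   [check: 1·410 − 1·375 = 35]
  375 = 10·35 + 25   → row D = row B − 10·row C = (25, −10, 11)   [check: −10·410 + 11·375 = 25]
  35 = 1·25 + 10   → row E = row C − 1·row D = (10, 11, −12)   [check: 11·410 − 12·375 = 10]
  25 = 2·10 + 5   → row F = row D − 2·row E = (5, −32, 35)   [check: −32·410 + 35·375 = 5]
  10 = 2·5 + 0   → remainder 0, stop. gcd = 5 (last nonzero row F).
So gcd(410, 375) = 5, with Bézout identity −32·410 + 35·375 = 5. Containment (⊇): the Bézout identity exhibits 5 as an element of (410, 375), giving (5) ⊆ (410, 375). Containment (⊆): since 5 | 410 and 5 | 375 (410 = 5·82, 375 = 5·75), every Z-linear combination of 410 and 375 is divisible by 5, so (410, 375) ⊆ (5). Therefore (410, 375) = (5), d = 5.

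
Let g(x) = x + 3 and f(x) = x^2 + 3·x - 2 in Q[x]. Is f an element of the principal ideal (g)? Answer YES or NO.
NO

In Q[x] the ideal (g) consists of all multiples of g, so f ∈ (g) iff g | f, i.e. iff the remainder of f on division by g is 0. Divide f by g (g is monic, so eliminate the leading term of the running remainder at each step):
  leading term x^2: subtract (x)·g(x) = x^2 + 3·x, leaving -2
The remainder r(x) = -2 ≠ 0 (and deg r < deg g), so g ∤ f, i.e. f ∉ (g).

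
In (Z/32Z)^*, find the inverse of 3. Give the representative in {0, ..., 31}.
3^(−1) ≡ 11 (mod 32)

Apply the extended Euclidean algorithm to (32, 3), tracking rows (r, s, t) with s·32 + t·3 = r. Each division r_prev = q·r_cur + r_new produces the new row as (previous row) − q·(current row):
  row A: (32, 1, 0)   [1·32 + 0·3 = 32]
  row B: (3, 0, 1)   [0·32 + 1·3 = 3]
  32 = 10·3 + 2   → row C = row A − 10·row B = (2, 1, −10)   [check: 1·32 − 10·3 = 2]
  3 = 1·2 + 1   → row D = row B − 1·row C = (1, −1, 11)   [check: −1·32 + 11·3 = 1]
  2 = 2·1 + 0   → remainder 0, stop. gcd = 1 (last nonzero row D).
The gcd is 1, so 3 is invertible mod 32. The last nonzero row gives −1·32 + 11·3 = 1, so t = 11. So 3^(−1) ≡ 11 (mod 32). Verify: 3 · 11 = 33 ≡ 1 (mod 32). ✓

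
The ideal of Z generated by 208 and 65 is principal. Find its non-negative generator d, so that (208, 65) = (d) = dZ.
In the PID Z, (a, b) is generated by gcd(a, b). Compute gcd(208, 65) with the extended Euclidean algorithm, tracking rows (r, s, t) with s·208 + t·65 = r:
  row A: (208, 1, 0)   [1·208 + 0·65 = 208]
  row B: (65, 0, 1)   [0·208 + 1·65 = 65]
  208 = 3·65 + 13   → row C = row A − 3·row B = (13, 1, −3)   [check: 1·208 − 3·65 = 13]
  65 = 5·13 + 0   → remainder 0, stop. gcd = 13 (last nonzero row C).
So gcd(208, 65) = 13, with Bézout identity 1·208 − 3·65 = 13. Containment (⊇): the Bézout identity exhibits 13 as an element of (208, 65), giving (13) ⊆ (208, 65). Containment (⊆): since 13 | 208 and 13 | 65 (208 = 13·16, 65 = 13·5), every Z-linear combination of 208 and 65 is divisible by 13, so (208, 65) ⊆ (13). Therefore (208, 65) = (13), d = 13.

Final answer: (208, 65) = (13); d = 13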